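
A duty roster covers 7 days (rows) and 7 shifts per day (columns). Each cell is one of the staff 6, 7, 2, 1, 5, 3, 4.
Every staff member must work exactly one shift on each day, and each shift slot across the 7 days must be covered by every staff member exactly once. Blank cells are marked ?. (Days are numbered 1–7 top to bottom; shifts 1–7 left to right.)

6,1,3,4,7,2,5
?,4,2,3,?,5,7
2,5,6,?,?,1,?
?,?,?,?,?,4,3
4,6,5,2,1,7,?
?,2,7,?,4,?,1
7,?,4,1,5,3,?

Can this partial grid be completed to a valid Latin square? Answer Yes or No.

No

Day 5, shift 7: day 5 together with shift 7 already contain {6, 7, 2, 1, 5, 3, 4} — every symbol — so nothing can go there. The grid has no valid completion.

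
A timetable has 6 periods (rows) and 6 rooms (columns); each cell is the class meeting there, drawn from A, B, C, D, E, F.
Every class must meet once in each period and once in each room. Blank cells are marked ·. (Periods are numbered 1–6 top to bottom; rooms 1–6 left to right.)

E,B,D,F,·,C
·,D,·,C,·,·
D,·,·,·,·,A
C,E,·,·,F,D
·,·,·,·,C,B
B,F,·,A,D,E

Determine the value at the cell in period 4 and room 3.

A

Period 1, room 5: period 1 has {B, C, D, E, F} and room 5 has {C, D, F}, leaving only A.
Period 2, room 6: period 2 has {C, D} and room 6 has {A, B, C, D, E}, leaving only F.
Period 2, room 1: period 2 has {C, D, F} and room 1 has {B, C, D, E}, leaving only A.
Period 3, room 2: period 3 has {A, D} and room 2 has {B, D, E, F}, leaving only C.
Period 4, room 4: period 4 has {C, D, E, F} and room 4 has {A, C, F}, leaving only B.
Period 4 already has {B, C, D, E, F} and room 3 already has {D}, so period 4, room 3 must be A.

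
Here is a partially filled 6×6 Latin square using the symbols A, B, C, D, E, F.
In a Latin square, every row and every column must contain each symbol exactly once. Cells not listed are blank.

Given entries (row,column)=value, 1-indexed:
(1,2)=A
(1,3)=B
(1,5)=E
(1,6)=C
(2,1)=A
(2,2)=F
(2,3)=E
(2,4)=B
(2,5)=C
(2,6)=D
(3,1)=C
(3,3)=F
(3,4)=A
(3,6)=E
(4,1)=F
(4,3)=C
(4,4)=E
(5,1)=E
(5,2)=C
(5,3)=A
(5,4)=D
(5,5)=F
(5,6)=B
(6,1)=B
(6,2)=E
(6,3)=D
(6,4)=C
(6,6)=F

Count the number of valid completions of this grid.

Row 1, column 1: eliminating its row and column leaves {D}.
Row 1, column 4: eliminating its row and column leaves {F}.
Row 3, column 2: eliminating its row and column leaves {B, D}.
Row 3, column 5: eliminating its row and column leaves {B, D}.
Row 4, column 2: eliminating its row and column leaves {B, D}.
Row 4, column 5: eliminating its row and column leaves {A, B, D}.
Row 4, column 6: eliminating its row and column leaves {A}.
Row 6, column 5: eliminating its row and column leaves {A}.
Enumerating the assignments across these blanks that avoid any row or column repeat gives 2 completions.

2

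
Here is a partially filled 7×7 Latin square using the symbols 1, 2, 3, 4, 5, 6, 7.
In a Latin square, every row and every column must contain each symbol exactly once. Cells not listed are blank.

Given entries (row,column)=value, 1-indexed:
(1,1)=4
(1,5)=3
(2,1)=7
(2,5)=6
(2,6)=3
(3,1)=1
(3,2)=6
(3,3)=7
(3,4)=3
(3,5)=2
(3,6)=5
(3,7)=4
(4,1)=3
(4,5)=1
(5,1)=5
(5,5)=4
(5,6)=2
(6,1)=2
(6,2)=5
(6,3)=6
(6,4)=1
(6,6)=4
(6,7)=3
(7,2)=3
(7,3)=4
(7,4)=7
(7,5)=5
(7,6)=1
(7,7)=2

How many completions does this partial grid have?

Row 1, column 2: eliminating its row and column leaves {1, 2, 7}.
Row 1, column 3: eliminating its row and column leaves {1, 2, 5}.
Row 1, column 4: eliminating its row and column leaves {2, 5, 6}.
Row 1, column 6: eliminating its row and column leaves {6, 7}.
Row 1, column 7: eliminating its row and column leaves {1, 5, 6, 7}.
Row 2, column 2: eliminating its row and column leaves {1, 2, 4}.
Row 2, column 3: eliminating its row and column leaves {1, 2, 5}.
Row 2, column 4: eliminating its row and column leaves {2, 4, 5}.
Row 2, column 7: eliminating its row and column leaves {1, 5}.
Row 4, column 2: eliminating its row and column leaves {2, 4, 7}.
Row 4, column 3: eliminating its row and column leaves {2, 5}.
Row 4, column 4: eliminating its row and column leaves {2, 4, 5, 6}.
Row 4, column 6: eliminating its row and column leaves {6, 7}.
Row 4, column 7: eliminating its row and column leaves {5, 6, 7}.
Row 5, column 2: eliminating its row and column leaves {1, 7}.
Row 5, column 3: eliminating its row and column leaves {1, 3}.
Row 5, column 4: eliminating its row and column leaves {6}.
Row 5, column 7: eliminating its row and column leaves {1, 6, 7}.
Row 6, column 5: eliminating its row and column leaves {7}.
Row 7, column 1: eliminating its row and column leaves {6}.
Enumerating the assignments across these blanks that avoid any row or column repeat gives 14 completions.

14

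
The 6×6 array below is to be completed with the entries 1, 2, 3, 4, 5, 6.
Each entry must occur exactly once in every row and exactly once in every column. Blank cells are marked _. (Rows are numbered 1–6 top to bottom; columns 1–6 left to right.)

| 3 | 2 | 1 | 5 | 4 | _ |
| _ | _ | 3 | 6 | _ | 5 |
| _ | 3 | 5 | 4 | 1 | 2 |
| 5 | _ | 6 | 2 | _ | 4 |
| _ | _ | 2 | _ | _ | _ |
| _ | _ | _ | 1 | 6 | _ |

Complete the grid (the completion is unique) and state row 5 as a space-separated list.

Row 5, column 4: row 5 has {2} and column 4 has {1, 2, 4, 5, 6}, leaving only 3.
Row 5, column 5: row 5 has {2, 3} and column 5 has {1, 4, 6}, leaving only 5.
Row 1, column 6: row 1 has {1, 2, 3, 4, 5} and column 6 has {2, 4, 5}, leaving only 6.
Row 5, column 6: row 5 has {2, 3, 5} and column 6 has {2, 4, 5, 6}, leaving only 1.
Row 2, column 5: row 2 has {3, 5, 6} and column 5 has {1, 4, 5, 6}, leaving only 2.
Row 3, column 1: row 3 has {1, 2, 3, 4, 5} and column 1 has {3, 5}, leaving only 6.
Row 5, column 1: row 5 has {1, 2, 3, 5} and column 1 has {3, 5, 6}, leaving only 4.
Row 5, column 2: row 5 has {1, 2, 3, 4, 5} and column 2 has {2, 3}, leaving only 6.
So row 5 reads: 4 6 2 3 5 1.

4 6 2 3 5 1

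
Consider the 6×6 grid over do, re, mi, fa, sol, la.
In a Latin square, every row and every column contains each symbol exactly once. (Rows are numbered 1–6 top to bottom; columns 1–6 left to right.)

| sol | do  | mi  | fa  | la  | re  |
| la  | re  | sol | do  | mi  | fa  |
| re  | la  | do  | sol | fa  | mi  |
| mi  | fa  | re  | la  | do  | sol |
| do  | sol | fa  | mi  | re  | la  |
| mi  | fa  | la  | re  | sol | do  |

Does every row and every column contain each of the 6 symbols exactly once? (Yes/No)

Every row is a permutation, but column 2 contains fa twice (at rows 4 and 6).

No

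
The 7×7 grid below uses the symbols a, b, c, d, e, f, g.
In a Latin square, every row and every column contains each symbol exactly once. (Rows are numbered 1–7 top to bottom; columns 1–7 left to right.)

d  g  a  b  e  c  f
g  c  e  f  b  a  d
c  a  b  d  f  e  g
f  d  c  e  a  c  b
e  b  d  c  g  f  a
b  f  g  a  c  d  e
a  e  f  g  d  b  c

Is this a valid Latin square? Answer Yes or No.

Column 6 contains c twice (at rows 1 and 4), so it is not a permutation.

No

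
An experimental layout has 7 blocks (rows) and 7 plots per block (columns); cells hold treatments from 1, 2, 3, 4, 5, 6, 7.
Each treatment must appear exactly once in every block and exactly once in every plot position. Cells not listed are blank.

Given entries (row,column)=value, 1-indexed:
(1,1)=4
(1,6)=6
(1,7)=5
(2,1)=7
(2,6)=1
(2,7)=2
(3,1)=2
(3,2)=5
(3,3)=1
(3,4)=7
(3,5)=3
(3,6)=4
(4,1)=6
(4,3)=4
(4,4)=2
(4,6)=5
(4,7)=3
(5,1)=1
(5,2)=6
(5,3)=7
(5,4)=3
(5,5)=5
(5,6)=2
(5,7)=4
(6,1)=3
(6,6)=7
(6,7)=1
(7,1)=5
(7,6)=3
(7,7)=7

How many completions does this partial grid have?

Block 1, plot 2: eliminating its block and plot leaves {1, 2, 3, 7}.
Block 1, plot 3: eliminating its block and plot leaves {2, 3}.
Block 1, plot 4: eliminating its block and plot leaves {1}.
Block 1, plot 5: eliminating its block and plot leaves {1, 2, 7}.
Block 2, plot 2: eliminating its block and plot leaves {3, 4}.
Block 2, plot 3: eliminating its block and plot leaves {3, 5, 6}.
Block 2, plot 4: eliminating its block and plot leaves {4, 5, 6}.
Block 2, plot 5: eliminating its block and plot leaves {4, 6}.
Block 3, plot 7: eliminating its block and plot leaves {6}.
Block 4, plot 2: eliminating its block and plot leaves {1, 7}.
Block 4, plot 5: eliminating its block and plot leaves {1, 7}.
Block 6, plot 2: eliminating its block and plot leaves {2, 4}.
Block 6, plot 3: eliminating its block and plot leaves {2, 5, 6}.
Block 6, plot 4: eliminating its block and plot leaves {4, 5, 6}.
Block 6, plot 5: eliminating its block and plot leaves {2, 4, 6}.
Block 7, plot 2: eliminating its block and plot leaves {1, 2, 4}.
Block 7, plot 3: eliminating its block and plot leaves {2, 6}.
Block 7, plot 4: eliminating its block and plot leaves {1, 4, 6}.
Block 7, plot 5: eliminating its block and plot leaves {1, 2, 4, 6}.
Enumerating the assignments across these blanks that avoid any block or plot repeat gives 8 completions.

8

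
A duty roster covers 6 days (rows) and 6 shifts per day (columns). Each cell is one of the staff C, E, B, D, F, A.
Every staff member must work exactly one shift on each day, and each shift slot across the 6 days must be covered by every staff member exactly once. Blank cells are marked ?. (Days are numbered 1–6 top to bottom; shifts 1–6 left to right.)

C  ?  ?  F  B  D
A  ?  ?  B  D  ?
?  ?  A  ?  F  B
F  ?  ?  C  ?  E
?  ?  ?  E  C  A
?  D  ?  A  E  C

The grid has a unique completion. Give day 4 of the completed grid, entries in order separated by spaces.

Day 4, shift 5: day 4 has {C, E, F} and shift 5 has {C, E, B, D, F}, leaving only A.
Day 4, shift 2: day 4 has {C, E, F, A} and shift 2 has {D}, leaving only B.
Day 4, shift 3: day 4 has {C, E, B, F, A} and shift 3 has {A}, leaving only D.
So day 4 reads: F B D C A E.

F B D C A E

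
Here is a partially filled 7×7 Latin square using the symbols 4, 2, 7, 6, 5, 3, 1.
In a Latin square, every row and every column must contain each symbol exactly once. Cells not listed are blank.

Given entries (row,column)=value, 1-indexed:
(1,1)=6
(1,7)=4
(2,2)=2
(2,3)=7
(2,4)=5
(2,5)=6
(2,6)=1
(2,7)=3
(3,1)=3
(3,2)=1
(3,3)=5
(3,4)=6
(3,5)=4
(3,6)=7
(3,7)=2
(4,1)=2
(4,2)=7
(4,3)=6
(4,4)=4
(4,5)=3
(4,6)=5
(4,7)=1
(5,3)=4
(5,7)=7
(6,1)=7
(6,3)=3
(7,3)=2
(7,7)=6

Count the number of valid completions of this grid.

Row 1, column 2: eliminating its row and column leaves {5, 3}.
Row 1, column 3: eliminating its row and column leaves {1}.
Row 1, column 4: eliminating its row and column leaves {2, 7, 3, 1}.
Row 1, column 5: eliminating its row and column leaves {2, 7, 5, 1}.
Row 1, column 6: eliminating its row and column leaves {2, 3}.
Row 2, column 1: eliminating its row and column leaves {4}.
Row 5, column 1: eliminating its row and column leaves {5, 1}.
Row 5, column 2: eliminating its row and column leaves {6, 5, 3}.
Row 5, column 4: eliminating its row and column leaves {2, 3, 1}.
Row 5, column 5: eliminating its row and column leaves {2, 5, 1}.
Row 5, column 6: eliminating its row and column leaves {2, 6, 3}.
Row 6, column 2: eliminating its row and column leaves {4, 6, 5}.
Row 6, column 4: eliminating its row and column leaves {2, 1}.
Row 6, column 5: eliminating its row and column leaves {2, 5, 1}.
Row 6, column 6: eliminating its row and column leaves {4, 2, 6}.
Row 6, column 7: eliminating its row and column leaves {5}.
Row 7, column 1: eliminating its row and column leaves {4, 5, 1}.
Row 7, column 2: eliminating its row and column leaves {4, 5, 3}.
Row 7, column 4: eliminating its row and column leaves {7, 3, 1}.
Row 7, column 5: eliminating its row and column leaves {7, 5, 1}.
Row 7, column 6: eliminating its row and column leaves {4, 3}.
Enumerating the assignments across these blanks that avoid any row or column repeat gives 12 completions.

12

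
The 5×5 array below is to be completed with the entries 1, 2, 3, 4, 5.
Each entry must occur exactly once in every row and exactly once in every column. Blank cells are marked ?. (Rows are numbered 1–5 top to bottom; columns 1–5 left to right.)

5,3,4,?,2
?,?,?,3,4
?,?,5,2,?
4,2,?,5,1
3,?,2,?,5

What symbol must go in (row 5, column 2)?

1

Row 1, column 4: row 1 has {2, 3, 4, 5} and column 4 has {2, 3, 5}, leaving only 1.
Row 2, column 3: row 2 has {3, 4} and column 3 has {2, 4, 5}, leaving only 1.
Row 2, column 1: row 2 has {1, 3, 4} and column 1 has {3, 4, 5}, leaving only 2.
Row 2, column 2: row 2 has {1, 2, 3, 4} and column 2 has {2, 3}, leaving only 5.
Row 3, column 1: row 3 has {2, 5} and column 1 has {2, 3, 4, 5}, leaving only 1.
Row 3, column 2: row 3 has {1, 2, 5} and column 2 has {2, 3, 5}, leaving only 4.
Row 5 already has {2, 3, 5} and column 2 already has {2, 3, 4, 5}, so row 5, column 2 must be 1.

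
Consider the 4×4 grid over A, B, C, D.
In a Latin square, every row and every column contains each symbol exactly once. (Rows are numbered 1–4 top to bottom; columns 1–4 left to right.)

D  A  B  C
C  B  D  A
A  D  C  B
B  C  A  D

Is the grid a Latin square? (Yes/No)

Each row is a permutation of the 4 symbols, and so is each column.

Yes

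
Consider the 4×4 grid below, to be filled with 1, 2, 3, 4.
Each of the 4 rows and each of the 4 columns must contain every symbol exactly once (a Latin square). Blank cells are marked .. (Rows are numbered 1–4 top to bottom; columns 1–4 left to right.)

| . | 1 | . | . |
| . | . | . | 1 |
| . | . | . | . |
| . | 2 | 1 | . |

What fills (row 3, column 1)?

Row 3, column 1 is narrowed to {1, 2, 3, 4}.
If it were 2, propagating the remaining blanks reaches a contradiction.
If it were 3, then row 3, column 4 would be left with no valid symbol.
If it were 4, then row 3, column 4 would be left with no valid symbol.
So row 3, column 1 must be 1.

1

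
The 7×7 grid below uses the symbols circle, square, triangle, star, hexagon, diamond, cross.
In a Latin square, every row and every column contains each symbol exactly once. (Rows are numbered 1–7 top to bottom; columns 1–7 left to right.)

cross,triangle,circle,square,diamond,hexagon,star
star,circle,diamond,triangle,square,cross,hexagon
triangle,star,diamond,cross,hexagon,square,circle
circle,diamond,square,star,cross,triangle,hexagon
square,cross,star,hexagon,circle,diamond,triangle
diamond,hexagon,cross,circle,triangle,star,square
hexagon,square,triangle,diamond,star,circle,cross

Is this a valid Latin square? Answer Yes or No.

Every row is a permutation, but column 7 contains hexagon twice (at rows 2 and 4).

No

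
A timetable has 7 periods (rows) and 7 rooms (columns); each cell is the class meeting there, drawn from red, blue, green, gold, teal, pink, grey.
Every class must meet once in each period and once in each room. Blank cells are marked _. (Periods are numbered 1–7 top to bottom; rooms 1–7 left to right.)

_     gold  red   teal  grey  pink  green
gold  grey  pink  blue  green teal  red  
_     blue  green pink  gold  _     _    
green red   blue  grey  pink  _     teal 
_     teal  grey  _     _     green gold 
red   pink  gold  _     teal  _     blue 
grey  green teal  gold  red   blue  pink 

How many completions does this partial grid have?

1

Period 1, room 1: eliminating its period and room leaves {blue}.
Period 3, room 1: eliminating its period and room leaves {teal}.
Period 3, room 6: eliminating its period and room leaves {red, grey}.
Period 3, room 7: eliminating its period and room leaves {grey}.
Period 4, room 6: eliminating its period and room leaves {gold}.
Period 5, room 1: eliminating its period and room leaves {blue, pink}.
Period 5, room 4: eliminating its period and room leaves {red}.
Period 5, room 5: eliminating its period and room leaves {blue}.
Period 6, room 4: eliminating its period and room leaves {green}.
Period 6, room 6: eliminating its period and room leaves {grey}.
Only one assignment across all blanks avoids any period or room repeat, giving 1 completion.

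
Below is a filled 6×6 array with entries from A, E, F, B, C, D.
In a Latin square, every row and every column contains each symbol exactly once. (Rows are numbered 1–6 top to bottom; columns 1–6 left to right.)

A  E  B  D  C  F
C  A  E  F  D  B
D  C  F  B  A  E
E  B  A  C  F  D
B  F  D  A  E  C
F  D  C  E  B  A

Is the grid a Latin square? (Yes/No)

Yes

Each row is a permutation of the 6 symbols, and so is each column.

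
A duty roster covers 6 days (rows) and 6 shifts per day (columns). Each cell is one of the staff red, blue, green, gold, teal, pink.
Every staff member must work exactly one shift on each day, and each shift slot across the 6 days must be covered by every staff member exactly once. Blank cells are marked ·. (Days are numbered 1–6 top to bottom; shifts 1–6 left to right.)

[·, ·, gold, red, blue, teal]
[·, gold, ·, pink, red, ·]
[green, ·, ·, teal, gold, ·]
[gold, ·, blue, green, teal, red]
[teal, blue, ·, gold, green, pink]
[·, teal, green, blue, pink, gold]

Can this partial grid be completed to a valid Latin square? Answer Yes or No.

No day or shift among the givens repeats a symbol, and propagating forced cells runs into no contradiction.
One valid completion exists (for instance, pink green gold red blue teal / blue gold teal pink red green / green red pink teal gold blue / gold pink blue green teal red / teal blue red gold green pink / red teal green blue pink gold).

Yes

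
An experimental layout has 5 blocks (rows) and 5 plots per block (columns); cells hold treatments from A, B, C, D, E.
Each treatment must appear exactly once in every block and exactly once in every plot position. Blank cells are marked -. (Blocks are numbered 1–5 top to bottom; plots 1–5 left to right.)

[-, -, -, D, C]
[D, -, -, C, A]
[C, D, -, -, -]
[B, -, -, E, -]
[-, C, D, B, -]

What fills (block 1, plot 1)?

Block 3, plot 4: block 3 has {C, D} and plot 4 has {B, C, D, E}, leaving only A.
Block 4, plot 2: block 4 has {B, E} and plot 2 has {C, D}, leaving only A.
Block 4, plot 3: block 4 has {A, B, E} and plot 3 has {D}, leaving only C.
Block 4, plot 5: block 4 has {A, B, C, E} and plot 5 has {A, C}, leaving only D.
Block 5, plot 5: block 5 has {B, C, D} and plot 5 has {A, C, D}, leaving only E.
Block 3, plot 5: block 3 has {A, C, D} and plot 5 has {A, C, D, E}, leaving only B.
Block 3, plot 3: block 3 has {A, B, C, D} and plot 3 has {C, D}, leaving only E.
Block 2, plot 3: block 2 has {A, C, D} and plot 3 has {C, D, E}, leaving only B.
Block 1, plot 3: block 1 has {C, D} and plot 3 has {B, C, D, E}, leaving only A.
Block 1 already has {A, C, D} and plot 1 already has {B, C, D}, so block 1, plot 1 must be E.

E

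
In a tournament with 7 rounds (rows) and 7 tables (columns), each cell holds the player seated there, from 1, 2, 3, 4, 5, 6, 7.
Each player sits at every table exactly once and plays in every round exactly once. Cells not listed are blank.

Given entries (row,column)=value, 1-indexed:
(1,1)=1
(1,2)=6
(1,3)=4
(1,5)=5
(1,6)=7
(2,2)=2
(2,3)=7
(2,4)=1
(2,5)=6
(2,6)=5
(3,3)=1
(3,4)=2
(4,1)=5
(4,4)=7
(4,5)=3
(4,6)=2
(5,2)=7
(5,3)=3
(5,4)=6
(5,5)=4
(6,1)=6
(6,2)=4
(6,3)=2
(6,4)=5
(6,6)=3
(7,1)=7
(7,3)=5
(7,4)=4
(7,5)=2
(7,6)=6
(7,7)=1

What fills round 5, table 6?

1

Round 5 already has {3, 4, 6, 7} and table 6 already has {2, 3, 5, 6, 7}, so round 5, table 6 must be 1.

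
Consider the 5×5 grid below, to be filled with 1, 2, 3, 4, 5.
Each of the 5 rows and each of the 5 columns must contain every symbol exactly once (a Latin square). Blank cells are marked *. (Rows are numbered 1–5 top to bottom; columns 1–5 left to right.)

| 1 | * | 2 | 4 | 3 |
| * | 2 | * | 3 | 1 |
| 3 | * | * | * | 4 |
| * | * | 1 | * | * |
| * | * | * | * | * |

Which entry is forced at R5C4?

Row 1, column 2: row 1 has {1, 2, 3, 4} and column 2 has {2}, leaving only 5.
Row 3, column 2: row 3 has {3, 4} and column 2 has {2, 5}, leaving only 1.
Row 3, column 3: row 3 has {1, 3, 4} and column 3 has {1, 2}, leaving only 5.
Row 2, column 3: row 2 has {1, 2, 3} and column 3 has {1, 2, 5}, leaving only 4.
Row 2, column 1: row 2 has {1, 2, 3, 4} and column 1 has {1, 3}, leaving only 5.
Row 3, column 4: row 3 has {1, 3, 4, 5} and column 4 has {3, 4}, leaving only 2.
Row 4, column 4: row 4 has {1} and column 4 has {2, 3, 4}, leaving only 5.
Row 5 already has {} and column 4 already has {2, 3, 4, 5}, so row 5, column 4 must be 1.

1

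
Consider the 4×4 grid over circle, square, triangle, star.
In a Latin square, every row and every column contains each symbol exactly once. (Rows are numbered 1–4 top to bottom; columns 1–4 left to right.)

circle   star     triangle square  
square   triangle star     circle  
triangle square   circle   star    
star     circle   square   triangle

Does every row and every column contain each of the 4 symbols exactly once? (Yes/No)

Yes

Each row is a permutation of the 4 symbols, and so is each column.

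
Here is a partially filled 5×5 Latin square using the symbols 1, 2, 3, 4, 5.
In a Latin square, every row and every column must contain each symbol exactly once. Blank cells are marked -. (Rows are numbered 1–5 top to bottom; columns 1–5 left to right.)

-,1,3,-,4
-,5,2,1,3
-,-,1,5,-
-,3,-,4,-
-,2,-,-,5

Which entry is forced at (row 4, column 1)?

Row 1, column 4: row 1 has {1, 3, 4} and column 4 has {1, 4, 5}, leaving only 2.
Row 1, column 1: row 1 has {1, 2, 3, 4} and column 1 has {}, leaving only 5.
Row 2, column 1: row 2 has {1, 2, 3, 5} and column 1 has {5}, leaving only 4.
Row 3, column 2: row 3 has {1, 5} and column 2 has {1, 2, 3, 5}, leaving only 4.
Row 3, column 5: row 3 has {1, 4, 5} and column 5 has {3, 4, 5}, leaving only 2.
Row 3, column 1: row 3 has {1, 2, 4, 5} and column 1 has {4, 5}, leaving only 3.
Row 4, column 3: row 4 has {3, 4} and column 3 has {1, 2, 3}, leaving only 5.
Row 4, column 5: row 4 has {3, 4, 5} and column 5 has {2, 3, 4, 5}, leaving only 1.
Row 4 already has {1, 3, 4, 5} and column 1 already has {3, 4, 5}, so row 4, column 1 must be 2.

2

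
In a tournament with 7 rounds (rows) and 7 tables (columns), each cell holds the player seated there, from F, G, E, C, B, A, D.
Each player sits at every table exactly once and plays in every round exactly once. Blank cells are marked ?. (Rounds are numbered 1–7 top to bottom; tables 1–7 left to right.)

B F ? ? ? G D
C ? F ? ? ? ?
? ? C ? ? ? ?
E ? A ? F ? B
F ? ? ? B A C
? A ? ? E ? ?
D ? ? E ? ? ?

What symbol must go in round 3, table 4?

Round 1, table 3: round 1 has {F, G, B, D} and table 3 has {F, C, A}, leaving only E.
Round 6, table 1: round 6 has {E, A} and table 1 has {F, E, C, B, D}, leaving only G.
Round 3, table 1: round 3 has {C} and table 1 has {F, G, E, C, B, D}, leaving only A.
Round 6, table 7: round 6 has {G, E, A} and table 7 has {C, B, D}, leaving only F.
Round 3, table 4 is narrowed to {F, G, B, D}.
If it were G, then round 6, table 4 would be left with no valid symbol.
If it were B, propagating the remaining blanks reaches a contradiction.
If it were D, then round 6, table 4 would be left with no valid symbol.
So round 3, table 4 must be F.

F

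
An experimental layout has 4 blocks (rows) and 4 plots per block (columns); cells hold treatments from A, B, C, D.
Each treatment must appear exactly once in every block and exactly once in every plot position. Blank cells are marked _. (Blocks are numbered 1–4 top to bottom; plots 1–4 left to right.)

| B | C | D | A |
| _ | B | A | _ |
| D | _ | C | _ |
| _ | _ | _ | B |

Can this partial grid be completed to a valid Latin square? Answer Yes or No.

No

Block 3, plot 4: block 3 together with plot 4 already contain {A, B, C, D} — every symbol — so nothing can go there. The grid has no valid completion.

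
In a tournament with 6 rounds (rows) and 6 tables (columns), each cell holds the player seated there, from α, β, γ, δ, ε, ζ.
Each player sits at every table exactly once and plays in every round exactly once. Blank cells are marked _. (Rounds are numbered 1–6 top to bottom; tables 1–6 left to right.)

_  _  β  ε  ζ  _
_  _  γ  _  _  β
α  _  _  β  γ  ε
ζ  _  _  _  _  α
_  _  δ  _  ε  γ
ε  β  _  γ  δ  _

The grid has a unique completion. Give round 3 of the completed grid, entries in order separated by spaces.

α δ ζ β γ ε

Round 3, table 3: round 3 has {α, β, γ, ε} and table 3 has {β, γ, δ}, leaving only ζ.
Round 3, table 2: round 3 has {α, β, γ, ε, ζ} and table 2 has {β}, leaving only δ.
So round 3 reads: α δ ζ β γ ε.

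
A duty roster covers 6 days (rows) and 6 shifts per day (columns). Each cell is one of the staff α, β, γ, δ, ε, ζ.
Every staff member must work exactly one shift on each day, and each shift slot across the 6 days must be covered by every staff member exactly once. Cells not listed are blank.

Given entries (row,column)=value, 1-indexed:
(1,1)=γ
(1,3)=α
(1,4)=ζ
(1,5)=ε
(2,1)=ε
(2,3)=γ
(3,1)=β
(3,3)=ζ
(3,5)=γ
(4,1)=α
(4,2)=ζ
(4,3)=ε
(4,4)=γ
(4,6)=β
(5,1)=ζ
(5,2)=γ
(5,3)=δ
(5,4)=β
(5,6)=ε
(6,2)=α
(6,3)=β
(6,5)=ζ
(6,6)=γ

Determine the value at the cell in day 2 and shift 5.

β

Day 1, shift 6: day 1 has {α, γ, ε, ζ} and shift 6 has {β, γ, ε}, leaving only δ.
Day 1, shift 2: day 1 has {α, γ, δ, ε, ζ} and shift 2 has {α, γ, ζ}, leaving only β.
Day 2, shift 2: day 2 has {γ, ε} and shift 2 has {α, β, γ, ζ}, leaving only δ.
Day 2, shift 4: day 2 has {γ, δ, ε} and shift 4 has {β, γ, ζ}, leaving only α.
Day 2 already has {α, γ, δ, ε} and shift 5 already has {γ, ε, ζ}, so day 2, shift 5 must be β.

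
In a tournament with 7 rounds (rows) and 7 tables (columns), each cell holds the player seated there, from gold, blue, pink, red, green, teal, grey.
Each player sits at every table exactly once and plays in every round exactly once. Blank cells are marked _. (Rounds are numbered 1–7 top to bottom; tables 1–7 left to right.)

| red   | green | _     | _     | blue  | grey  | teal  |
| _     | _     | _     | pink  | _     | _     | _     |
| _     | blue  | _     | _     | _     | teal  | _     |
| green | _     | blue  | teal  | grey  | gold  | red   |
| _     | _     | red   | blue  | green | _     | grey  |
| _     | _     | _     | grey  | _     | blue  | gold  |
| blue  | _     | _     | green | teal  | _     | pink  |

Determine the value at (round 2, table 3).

teal

Round 1, table 4: round 1 has {blue, red, green, teal, grey} and table 4 has {blue, pink, green, teal, grey}, leaving only gold.
Round 1, table 3: round 1 has {gold, blue, red, green, teal, grey} and table 3 has {blue, red}, leaving only pink.
Round 3, table 4: round 3 has {blue, teal} and table 4 has {gold, blue, pink, green, teal, grey}, leaving only red.
Round 3, table 7: round 3 has {blue, red, teal} and table 7 has {gold, pink, red, teal, grey}, leaving only green.
Round 2, table 7: round 2 has {pink} and table 7 has {gold, pink, red, green, teal, grey}, leaving only blue.
Round 4, table 2: round 4 has {gold, blue, red, green, teal, grey} and table 2 has {blue, green}, leaving only pink.
Round 5, table 6: round 5 has {blue, red, green, grey} and table 6 has {gold, blue, teal, grey}, leaving only pink.
Round 7, table 6: round 7 has {blue, pink, green, teal} and table 6 has {gold, blue, pink, teal, grey}, leaving only red.
Round 2, table 6: round 2 has {blue, pink} and table 6 has {gold, blue, pink, red, teal, grey}, leaving only green.
Round 2, table 3 is narrowed to {gold, teal, grey}.
If it were gold, then round 7, table 3 would be left with no valid symbol.
If it were grey, then round 7, table 3 would be left with no valid symbol.
So round 2, table 3 must be teal.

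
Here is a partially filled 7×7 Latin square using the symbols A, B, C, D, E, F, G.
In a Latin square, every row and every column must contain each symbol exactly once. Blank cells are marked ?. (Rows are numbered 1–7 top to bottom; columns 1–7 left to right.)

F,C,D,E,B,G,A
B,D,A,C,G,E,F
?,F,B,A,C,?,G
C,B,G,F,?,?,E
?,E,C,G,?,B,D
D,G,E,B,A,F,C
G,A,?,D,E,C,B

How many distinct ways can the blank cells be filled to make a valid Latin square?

Row 3, column 1: eliminating its row and column leaves {E}.
Row 3, column 6: eliminating its row and column leaves {D}.
Row 4, column 5: eliminating its row and column leaves {D}.
Row 4, column 6: eliminating its row and column leaves {A, D}.
Row 5, column 1: eliminating its row and column leaves {A}.
Row 5, column 5: eliminating its row and column leaves {F}.
Row 7, column 3: eliminating its row and column leaves {F}.
Only one assignment across all blanks avoids any row or column repeat, giving 1 completion.

1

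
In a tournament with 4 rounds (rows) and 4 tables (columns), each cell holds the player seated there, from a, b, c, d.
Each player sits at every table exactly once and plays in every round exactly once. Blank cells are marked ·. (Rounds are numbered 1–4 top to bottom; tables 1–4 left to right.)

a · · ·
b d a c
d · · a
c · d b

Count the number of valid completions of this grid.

Round 1, table 2: eliminating its round and table leaves {b, c}.
Round 1, table 3: eliminating its round and table leaves {b, c}.
Round 1, table 4: eliminating its round and table leaves {d}.
Round 3, table 2: eliminating its round and table leaves {b, c}.
Round 3, table 3: eliminating its round and table leaves {b, c}.
Round 4, table 2: eliminating its round and table leaves {a}.
Enumerating the assignments across these blanks that avoid any round or table repeat gives 2 completions.

2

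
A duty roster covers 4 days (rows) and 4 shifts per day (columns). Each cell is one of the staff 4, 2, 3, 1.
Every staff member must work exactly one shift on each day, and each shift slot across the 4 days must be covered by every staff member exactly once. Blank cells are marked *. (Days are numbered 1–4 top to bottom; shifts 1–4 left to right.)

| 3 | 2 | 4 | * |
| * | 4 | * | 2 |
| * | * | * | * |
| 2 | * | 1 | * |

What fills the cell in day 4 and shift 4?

Day 1, shift 4: day 1 has {4, 2, 3} and shift 4 has {2}, leaving only 1.
Day 2, shift 1: day 2 has {4, 2} and shift 1 has {2, 3}, leaving only 1.
Day 2, shift 3: day 2 has {4, 2, 1} and shift 3 has {4, 1}, leaving only 3.
Day 3, shift 1: day 3 has {} and shift 1 has {2, 3, 1}, leaving only 4.
Day 3, shift 3: day 3 has {4} and shift 3 has {4, 3, 1}, leaving only 2.
Day 3, shift 4: day 3 has {4, 2} and shift 4 has {2, 1}, leaving only 3.
Day 4 already has {2, 1} and shift 4 already has {2, 3, 1}, so day 4, shift 4 must be 4.

4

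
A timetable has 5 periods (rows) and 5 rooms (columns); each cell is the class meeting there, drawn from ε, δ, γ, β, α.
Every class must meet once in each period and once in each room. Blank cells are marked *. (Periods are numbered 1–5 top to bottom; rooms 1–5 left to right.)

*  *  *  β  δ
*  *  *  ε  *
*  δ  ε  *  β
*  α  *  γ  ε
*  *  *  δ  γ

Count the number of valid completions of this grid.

3

Period 1, room 1: eliminating its period and room leaves {ε, γ, α}.
Period 1, room 2: eliminating its period and room leaves {ε, γ}.
Period 1, room 3: eliminating its period and room leaves {γ, α}.
Period 2, room 1: eliminating its period and room leaves {δ, γ, β, α}.
Period 2, room 2: eliminating its period and room leaves {γ, β}.
Period 2, room 3: eliminating its period and room leaves {δ, γ, β, α}.
Period 2, room 5: eliminating its period and room leaves {α}.
Period 3, room 1: eliminating its period and room leaves {γ, α}.
Period 3, room 4: eliminating its period and room leaves {α}.
Period 4, room 1: eliminating its period and room leaves {δ, β}.
Period 4, room 3: eliminating its period and room leaves {δ, β}.
Period 5, room 1: eliminating its period and room leaves {ε, β, α}.
Period 5, room 2: eliminating its period and room leaves {ε, β}.
Period 5, room 3: eliminating its period and room leaves {β, α}.
Enumerating the assignments across these blanks that avoid any period or room repeat gives 3 completions.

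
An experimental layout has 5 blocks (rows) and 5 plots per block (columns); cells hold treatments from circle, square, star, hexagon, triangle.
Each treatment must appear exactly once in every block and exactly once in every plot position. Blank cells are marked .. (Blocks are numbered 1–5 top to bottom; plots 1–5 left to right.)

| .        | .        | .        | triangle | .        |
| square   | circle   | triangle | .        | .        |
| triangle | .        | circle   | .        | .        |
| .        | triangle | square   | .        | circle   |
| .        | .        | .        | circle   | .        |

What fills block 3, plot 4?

Block 3, plot 4 is narrowed to {square, star, hexagon}.
If it were star, then block 4, plot 4 would be left with no valid symbol.
If it were hexagon, then block 4, plot 4 would be left with no valid symbol.
So block 3, plot 4 must be square.

square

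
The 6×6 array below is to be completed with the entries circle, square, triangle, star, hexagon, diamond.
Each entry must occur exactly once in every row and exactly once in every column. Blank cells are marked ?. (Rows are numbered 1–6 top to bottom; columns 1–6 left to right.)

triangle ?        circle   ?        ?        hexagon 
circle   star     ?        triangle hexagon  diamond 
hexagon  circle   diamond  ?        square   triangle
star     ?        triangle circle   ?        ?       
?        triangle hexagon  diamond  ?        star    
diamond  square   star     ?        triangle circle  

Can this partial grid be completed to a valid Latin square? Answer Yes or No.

No row or column among the givens repeats a symbol, and propagating forced cells runs into no contradiction.
One valid completion exists (for instance, triangle diamond circle square star hexagon / circle star square triangle hexagon diamond / hexagon circle diamond star square triangle / star hexagon triangle circle diamond square / square triangle hexagon diamond circle star / diamond square star hexagon triangle circle).

Yes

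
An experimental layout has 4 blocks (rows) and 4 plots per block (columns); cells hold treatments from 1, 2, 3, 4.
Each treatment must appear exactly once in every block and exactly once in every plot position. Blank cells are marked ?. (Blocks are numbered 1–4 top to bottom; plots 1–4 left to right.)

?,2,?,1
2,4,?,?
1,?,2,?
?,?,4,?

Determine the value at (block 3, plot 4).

4

Block 1, plot 3: block 1 has {1, 2} and plot 3 has {2, 4}, leaving only 3.
Block 1, plot 1: block 1 has {1, 2, 3} and plot 1 has {1, 2}, leaving only 4.
Block 2, plot 3: block 2 has {2, 4} and plot 3 has {2, 3, 4}, leaving only 1.
Block 2, plot 4: block 2 has {1, 2, 4} and plot 4 has {1}, leaving only 3.
Block 3 already has {1, 2} and plot 4 already has {1, 3}, so block 3, plot 4 must be 4.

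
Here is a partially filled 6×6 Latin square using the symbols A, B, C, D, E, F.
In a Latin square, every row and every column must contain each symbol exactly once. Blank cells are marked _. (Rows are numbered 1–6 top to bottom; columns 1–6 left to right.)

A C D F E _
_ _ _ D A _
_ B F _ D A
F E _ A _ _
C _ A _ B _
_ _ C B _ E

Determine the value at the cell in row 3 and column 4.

C

Row 1, column 6: row 1 has {A, C, D, E, F} and column 6 has {A, E}, leaving only B.
Row 2, column 2: row 2 has {A, D} and column 2 has {B, C, E}, leaving only F.
Row 2, column 6: row 2 has {A, D, F} and column 6 has {A, B, E}, leaving only C.
Row 3, column 1: row 3 has {A, B, D, F} and column 1 has {A, C, F}, leaving only E.
Row 3 already has {A, B, D, E, F} and column 4 already has {A, B, D, F}, so row 3, column 4 must be C.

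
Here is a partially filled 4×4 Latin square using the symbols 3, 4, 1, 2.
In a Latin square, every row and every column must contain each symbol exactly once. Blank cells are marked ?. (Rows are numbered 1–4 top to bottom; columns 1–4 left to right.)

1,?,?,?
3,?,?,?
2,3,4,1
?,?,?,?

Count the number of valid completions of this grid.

4

Row 1, column 2: eliminating its row and column leaves {4, 2}.
Row 1, column 3: eliminating its row and column leaves {3, 2}.
Row 1, column 4: eliminating its row and column leaves {3, 4, 2}.
Row 2, column 2: eliminating its row and column leaves {4, 1, 2}.
Row 2, column 3: eliminating its row and column leaves {1, 2}.
Row 2, column 4: eliminating its row and column leaves {4, 2}.
Row 4, column 1: eliminating its row and column leaves {4}.
Row 4, column 2: eliminating its row and column leaves {4, 1, 2}.
Row 4, column 3: eliminating its row and column leaves {3, 1, 2}.
Row 4, column 4: eliminating its row and column leaves {3, 4, 2}.
Enumerating the assignments across these blanks that avoid any row or column repeat gives 4 completions.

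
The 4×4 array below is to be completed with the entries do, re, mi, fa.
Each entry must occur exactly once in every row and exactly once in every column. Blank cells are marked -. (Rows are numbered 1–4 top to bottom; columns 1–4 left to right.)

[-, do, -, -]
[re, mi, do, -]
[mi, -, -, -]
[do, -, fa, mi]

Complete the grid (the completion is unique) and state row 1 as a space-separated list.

fa do mi re

Row 1, column 1: row 1 has {do} and column 1 has {do, re, mi}, leaving only fa.
Row 1, column 4: row 1 has {do, fa} and column 4 has {mi}, leaving only re.
Row 1, column 3: row 1 has {do, re, fa} and column 3 has {do, fa}, leaving only mi.
So row 1 reads: fa do mi re.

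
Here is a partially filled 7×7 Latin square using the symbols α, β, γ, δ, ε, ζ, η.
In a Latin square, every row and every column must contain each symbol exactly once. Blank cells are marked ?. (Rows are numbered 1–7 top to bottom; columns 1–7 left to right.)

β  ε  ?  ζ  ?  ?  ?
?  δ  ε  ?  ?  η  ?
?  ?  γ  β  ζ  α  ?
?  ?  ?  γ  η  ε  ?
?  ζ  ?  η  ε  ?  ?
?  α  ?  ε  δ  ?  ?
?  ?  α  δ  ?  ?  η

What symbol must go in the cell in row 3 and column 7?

Row 2, column 4: row 2 has {δ, ε, η} and column 4 has {β, γ, δ, ε, ζ, η}, leaving only α.
Row 3, column 2: row 3 has {α, β, γ, ζ} and column 2 has {α, δ, ε, ζ}, leaving only η.
Row 4, column 2: row 4 has {γ, ε, η} and column 2 has {α, δ, ε, ζ, η}, leaving only β.
Row 7, column 2: row 7 has {α, δ, η} and column 2 has {α, β, δ, ε, ζ, η}, leaving only γ.
Row 7, column 5: row 7 has {α, γ, δ, η} and column 5 has {δ, ε, ζ, η}, leaving only β.
Row 2, column 5: row 2 has {α, δ, ε, η} and column 5 has {β, δ, ε, ζ, η}, leaving only γ.
Row 1, column 5: row 1 has {β, ε, ζ} and column 5 has {β, γ, δ, ε, ζ, η}, leaving only α.
Row 2, column 1: row 2 has {α, γ, δ, ε, η} and column 1 has {β}, leaving only ζ.
Row 2, column 7: row 2 has {α, γ, δ, ε, ζ, η} and column 7 has {η}, leaving only β.
Row 7, column 1: row 7 has {α, β, γ, δ, η} and column 1 has {β, ζ}, leaving only ε.
Row 3, column 1: row 3 has {α, β, γ, ζ, η} and column 1 has {β, ε, ζ}, leaving only δ.
Row 3 already has {α, β, γ, δ, ζ, η} and column 7 already has {β, η}, so row 3, column 7 must be ε.

ε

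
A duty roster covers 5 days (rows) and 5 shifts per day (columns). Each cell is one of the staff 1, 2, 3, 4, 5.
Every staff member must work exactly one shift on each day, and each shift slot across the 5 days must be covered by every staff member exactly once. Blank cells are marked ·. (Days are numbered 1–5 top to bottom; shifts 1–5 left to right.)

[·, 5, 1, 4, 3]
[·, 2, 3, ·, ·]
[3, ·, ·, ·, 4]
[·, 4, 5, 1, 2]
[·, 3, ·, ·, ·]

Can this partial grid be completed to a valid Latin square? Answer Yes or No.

Day 4, shift 1: day 4 together with shift 1 already contain {1, 2, 3, 4, 5} — every symbol — so nothing can go there. The grid has no valid completion.

No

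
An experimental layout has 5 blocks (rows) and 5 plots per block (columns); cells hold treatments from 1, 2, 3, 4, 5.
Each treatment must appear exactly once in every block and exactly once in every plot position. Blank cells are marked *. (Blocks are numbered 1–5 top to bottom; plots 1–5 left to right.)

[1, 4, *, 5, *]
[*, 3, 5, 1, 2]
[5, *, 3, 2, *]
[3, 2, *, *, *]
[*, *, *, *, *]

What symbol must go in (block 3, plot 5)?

4

Block 1, plot 3: block 1 has {1, 4, 5} and plot 3 has {3, 5}, leaving only 2.
Block 1, plot 5: block 1 has {1, 2, 4, 5} and plot 5 has {2}, leaving only 3.
Block 2, plot 1: block 2 has {1, 2, 3, 5} and plot 1 has {1, 3, 5}, leaving only 4.
Block 3, plot 2: block 3 has {2, 3, 5} and plot 2 has {2, 3, 4}, leaving only 1.
Block 3 already has {1, 2, 3, 5} and plot 5 already has {2, 3}, so block 3, plot 5 must be 4.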